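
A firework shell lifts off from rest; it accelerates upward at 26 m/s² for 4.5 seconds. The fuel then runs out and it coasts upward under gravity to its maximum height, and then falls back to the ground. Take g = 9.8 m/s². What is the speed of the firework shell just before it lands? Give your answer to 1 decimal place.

Phase 1 (powered ascent): v₀ = 0 m/s, a = 26 m/s².
v = v₀ + at = 0 + (26)(4.5) = 117 m/s
Δx = v₀t + ½at² = 0·4.5 + 0.5·26·4.5² = 263 m

Phase 2 (coasting upward): v₀ = 117 m/s, a = -9.8 m/s².
v = v₀ + at → t = (0 − 117) / -9.8 = 11.9 s
v² = v₀² + 2aΔx → Δx = (0² − 117²)/(2·-9.8) = 698 m

Phase 3 (free fall): v₀ = 0 m/s, a = -9.8 m/s².
Falls 962 m from rest: t = √(2·962/9.8) = 14.0 s; v = g·t = 137 m/s.
Impact speed = 137 m/s

137.3 m/s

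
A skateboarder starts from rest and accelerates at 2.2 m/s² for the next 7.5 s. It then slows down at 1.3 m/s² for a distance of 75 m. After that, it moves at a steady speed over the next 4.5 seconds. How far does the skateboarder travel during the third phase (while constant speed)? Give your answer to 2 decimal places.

Phase 1 (accelerating): v₀ = 0 m/s, a = 2.2 m/s².
v = v₀ + at = 0 + (2.2)(7.5) = 16.5 m/s
Δx = v₀t + ½at² = 0·7.5 + 0.5·2.2·7.5² = 61.9 m

Phase 2 (decelerating): v₀ = 16.5 m/s, a = -1.3 m/s².
v² = v₀² + 2aΔx = 16.5² + 2·-1.3·75 = 77.2 → v = 8.79 m/s
t = (v − v₀)/a = (8.79 − 16.5)/-1.3 = 5.93 s

Phase 3 (constant speed): v₀ = 8.79 m/s, a = 0 m/s².
v = v₀ + at = 8.79 + (0)(4.5) = 8.79 m/s
Δx = v₀t + ½at² = 8.79·4.5 + 0.5·0·4.5² = 39.6 m
Distance in phase 3 = 39.6 m

39.55 m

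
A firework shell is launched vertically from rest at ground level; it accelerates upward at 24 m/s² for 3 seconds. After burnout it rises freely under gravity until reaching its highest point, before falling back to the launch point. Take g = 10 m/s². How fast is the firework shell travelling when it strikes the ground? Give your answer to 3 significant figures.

85.7 m/s

Phase 1 (powered ascent): v₀ = 0 m/s, a = 24 m/s².
v = v₀ + at = 0 + (24)(3) = 72.0 m/s
Δx = v₀t + ½at² = 0·3 + 0.5·24·3² = 108 m

Phase 2 (coasting upward): v₀ = 72.0 m/s, a = -10 m/s².
v = v₀ + at → t = (0 − 72.0) / -10 = 7.20 s
v² = v₀² + 2aΔx → Δx = (0² − 72.0²)/(2·-10) = 259 m

Phase 3 (free fall): v₀ = 0 m/s, a = -10 m/s².
Falls 367 m from rest: t = √(2·367/10) = 8.57 s; v = g·t = 85.7 m/s.
Impact speed = 85.7 m/s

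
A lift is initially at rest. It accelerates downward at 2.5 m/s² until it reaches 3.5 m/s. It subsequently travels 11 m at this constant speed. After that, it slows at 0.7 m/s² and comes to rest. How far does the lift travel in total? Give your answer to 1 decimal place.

22.2 m

Phase 1 (accelerating): v₀ = 0 m/s, a = 2.5 m/s².
v = v₀ + at → t = (3.5 − 0) / 2.5 = 1.40 s
v² = v₀² + 2aΔx → Δx = (3.5² − 0²)/(2·2.5) = 2.45 m

Phase 2 (constant speed): v₀ = 3.50 m/s, a = 0 m/s².
Constant speed: t = d/v = 11/3.50 = 3.14 s

Phase 3 (decelerating): v₀ = 3.50 m/s, a = -0.7 m/s².
v = v₀ + at → t = (0 − 3.50) / -0.7 = 5.00 s
v² = v₀² + 2aΔx → Δx = (0² − 3.50²)/(2·-0.7) = 8.75 m
Total distance = 2.45 + 11.0 + 8.75 = 22.2 m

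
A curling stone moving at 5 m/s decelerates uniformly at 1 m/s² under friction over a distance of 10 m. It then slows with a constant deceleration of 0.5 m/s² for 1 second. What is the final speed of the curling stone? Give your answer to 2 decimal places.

Phase 1 (decelerating): v₀ = 5.00 m/s, a = -1 m/s².
v² = v₀² + 2aΔx = 5.00² + 2·-1·10 = 5.00 → v = 2.24 m/s
t = (v − v₀)/a = (2.24 − 5.00)/-1 = 2.76 s

Phase 2 (decelerating): v₀ = 2.24 m/s, a = -0.5 m/s².
v = v₀ + at = 2.24 + (-0.5)(1) = 1.74 m/s
Δx = v₀t + ½at² = 2.24·1 + 0.5·-0.5·1² = 1.99 m
Final speed = 1.74 m/s

1.74 m/s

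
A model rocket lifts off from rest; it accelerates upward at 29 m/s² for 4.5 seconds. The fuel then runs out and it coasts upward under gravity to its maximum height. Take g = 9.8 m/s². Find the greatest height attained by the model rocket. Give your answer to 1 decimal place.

1162.5 m

Phase 1 (powered ascent): v₀ = 0 m/s, a = 29 m/s².
v = v₀ + at = 0 + (29)(4.5) = 130 m/s
Δx = v₀t + ½at² = 0·4.5 + 0.5·29·4.5² = 294 m

Phase 2 (coasting upward): v₀ = 130 m/s, a = -9.8 m/s².
v = v₀ + at → t = (0 − 130) / -9.8 = 13.3 s
v² = v₀² + 2aΔx → Δx = (0² − 130²)/(2·-9.8) = 869 m
Maximum height = 294 + 869 = 1160 m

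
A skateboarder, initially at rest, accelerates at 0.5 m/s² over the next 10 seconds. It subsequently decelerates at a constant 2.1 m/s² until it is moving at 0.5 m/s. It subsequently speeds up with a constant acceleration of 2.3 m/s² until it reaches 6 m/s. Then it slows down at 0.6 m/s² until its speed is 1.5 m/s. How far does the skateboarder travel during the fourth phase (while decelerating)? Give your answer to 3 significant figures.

28.1 m

Phase 1 (accelerating): v₀ = 0 m/s, a = 0.5 m/s².
v = v₀ + at = 0 + (0.5)(10) = 5.00 m/s
Δx = v₀t + ½at² = 0·10 + 0.5·0.5·10² = 25.0 m

Phase 2 (decelerating): v₀ = 5.00 m/s, a = -2.1 m/s².
v = v₀ + at → t = (0.5 − 5.00) / -2.1 = 2.14 s
v² = v₀² + 2aΔx → Δx = (0.5² − 5.00²)/(2·-2.1) = 5.89 m

Phase 3 (accelerating): v₀ = 0.500 m/s, a = 2.3 m/s².
v = v₀ + at → t = (6 − 0.500) / 2.3 = 2.39 s
v² = v₀² + 2aΔx → Δx = (6² − 0.500²)/(2·2.3) = 7.77 m

Phase 4 (decelerating): v₀ = 6.00 m/s, a = -0.6 m/s².
v = v₀ + at → t = (1.5 − 6.00) / -0.6 = 7.50 s
v² = v₀² + 2aΔx → Δx = (1.5² − 6.00²)/(2·-0.6) = 28.1 m
Distance in phase 4 = 28.1 m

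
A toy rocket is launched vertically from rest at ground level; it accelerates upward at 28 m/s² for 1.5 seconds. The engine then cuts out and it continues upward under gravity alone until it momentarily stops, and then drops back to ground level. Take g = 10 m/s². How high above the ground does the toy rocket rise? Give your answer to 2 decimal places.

119.70 m

Phase 1 (powered ascent): v₀ = 0 m/s, a = 28 m/s².
v = v₀ + at = 0 + (28)(1.5) = 42.0 m/s
Δx = v₀t + ½at² = 0·1.5 + 0.5·28·1.5² = 31.5 m

Phase 2 (coasting upward): v₀ = 42.0 m/s, a = -10 m/s².
v = v₀ + at → t = (0 − 42.0) / -10 = 4.20 s
v² = v₀² + 2aΔx → Δx = (0² − 42.0²)/(2·-10) = 88.2 m
Maximum height = 31.5 + 88.2 = 120 m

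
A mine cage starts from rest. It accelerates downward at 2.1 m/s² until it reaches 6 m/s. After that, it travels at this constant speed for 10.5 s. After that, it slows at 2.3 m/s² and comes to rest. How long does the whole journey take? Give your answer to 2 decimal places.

Phase 1 (accelerating): v₀ = 0 m/s, a = 2.1 m/s².
v = v₀ + at → t = (6 − 0) / 2.1 = 2.86 s
v² = v₀² + 2aΔx → Δx = (6² − 0²)/(2·2.1) = 8.57 m

Phase 2 (constant speed): v₀ = 6.00 m/s, a = 0 m/s².
v = v₀ + at = 6.00 + (0)(10.5) = 6.00 m/s
Δx = v₀t + ½at² = 6.00·10.5 + 0.5·0·10.5² = 63.0 m

Phase 3 (decelerating): v₀ = 6.00 m/s, a = -2.3 m/s².
v = v₀ + at → t = (0 − 6.00) / -2.3 = 2.61 s
v² = v₀² + 2aΔx → Δx = (0² − 6.00²)/(2·-2.3) = 7.83 m
Total time = 2.86 + 10.5 + 2.61 = 16.0 s

15.97 s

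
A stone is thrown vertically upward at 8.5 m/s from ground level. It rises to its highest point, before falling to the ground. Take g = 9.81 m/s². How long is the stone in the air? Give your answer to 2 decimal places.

1.73 s

Phase 1 (rising): v₀ = 8.50 m/s, a = -9.81 m/s².
v = v₀ + at → t = (0 − 8.50) / -9.81 = 0.866 s
v² = v₀² + 2aΔx → Δx = (0² − 8.50²)/(2·-9.81) = 3.68 m

Phase 2 (falling): v₀ = 0 m/s, a = -9.81 m/s².
Falls 3.68 m from rest: t = √(2·3.68/9.81) = 0.866 s; v = g·t = 8.50 m/s.
Total time = 0.866 + 0.866 = 1.73 s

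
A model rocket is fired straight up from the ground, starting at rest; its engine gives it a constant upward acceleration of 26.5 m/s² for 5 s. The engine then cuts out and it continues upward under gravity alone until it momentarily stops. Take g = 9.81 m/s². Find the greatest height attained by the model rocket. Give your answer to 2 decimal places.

Phase 1 (powered ascent): v₀ = 0 m/s, a = 26.5 m/s².
v = v₀ + at = 0 + (26.5)(5) = 132 m/s
Δx = v₀t + ½at² = 0·5 + 0.5·26.5·5² = 331 m

Phase 2 (coasting upward): v₀ = 132 m/s, a = -9.81 m/s².
v = v₀ + at → t = (0 − 132) / -9.81 = 13.5 s
v² = v₀² + 2aΔx → Δx = (0² − 132²)/(2·-9.81) = 895 m
Maximum height = 331 + 895 = 1230 m

1226.06 m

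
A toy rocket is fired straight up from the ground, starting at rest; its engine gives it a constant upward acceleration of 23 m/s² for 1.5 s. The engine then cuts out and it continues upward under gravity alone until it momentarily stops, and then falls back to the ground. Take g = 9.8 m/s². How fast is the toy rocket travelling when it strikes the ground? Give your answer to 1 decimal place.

Phase 1 (powered ascent): v₀ = 0 m/s, a = 23 m/s².
v = v₀ + at = 0 + (23)(1.5) = 34.5 m/s
Δx = v₀t + ½at² = 0·1.5 + 0.5·23·1.5² = 25.9 m

Phase 2 (coasting upward): v₀ = 34.5 m/s, a = -9.8 m/s².
v = v₀ + at → t = (0 − 34.5) / -9.8 = 3.52 s
v² = v₀² + 2aΔx → Δx = (0² − 34.5²)/(2·-9.8) = 60.7 m

Phase 3 (free fall): v₀ = 0 m/s, a = -9.8 m/s².
Falls 86.6 m from rest: t = √(2·86.6/9.8) = 4.20 s; v = g·t = 41.2 m/s.
Impact speed = 41.2 m/s

41.2 m/s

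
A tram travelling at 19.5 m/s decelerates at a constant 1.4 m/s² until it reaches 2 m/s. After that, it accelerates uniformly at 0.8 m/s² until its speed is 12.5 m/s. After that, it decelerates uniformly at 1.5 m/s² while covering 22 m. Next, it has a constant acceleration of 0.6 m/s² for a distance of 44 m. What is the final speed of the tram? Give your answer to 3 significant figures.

12.0 m/s

Phase 1 (decelerating): v₀ = 19.5 m/s, a = -1.4 m/s².
v = v₀ + at → t = (2 − 19.5) / -1.4 = 12.5 s
v² = v₀² + 2aΔx → Δx = (2² − 19.5²)/(2·-1.4) = 134 m

Phase 2 (accelerating): v₀ = 2.00 m/s, a = 0.8 m/s².
v = v₀ + at → t = (12.5 − 2.00) / 0.8 = 13.1 s
v² = v₀² + 2aΔx → Δx = (12.5² − 2.00²)/(2·0.8) = 95.2 m

Phase 3 (decelerating): v₀ = 12.5 m/s, a = -1.5 m/s².
v² = v₀² + 2aΔx = 12.5² + 2·-1.5·22 = 90.2 → v = 9.50 m/s
t = (v − v₀)/a = (9.50 − 12.5)/-1.5 = 2.00 s

Phase 4 (accelerating): v₀ = 9.50 m/s, a = 0.6 m/s².
v² = v₀² + 2aΔx = 9.50² + 2·0.6·44 = 143 → v = 12.0 m/s
t = (v − v₀)/a = (12.0 − 9.50)/0.6 = 4.10 s
Final speed = 12.0 m/s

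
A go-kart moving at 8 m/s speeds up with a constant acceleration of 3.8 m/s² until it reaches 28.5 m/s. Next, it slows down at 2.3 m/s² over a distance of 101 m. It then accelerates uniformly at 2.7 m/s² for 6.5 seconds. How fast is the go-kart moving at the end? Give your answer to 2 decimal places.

36.20 m/s

Phase 1 (accelerating): v₀ = 8.00 m/s, a = 3.8 m/s².
v = v₀ + at → t = (28.5 − 8.00) / 3.8 = 5.39 s
v² = v₀² + 2aΔx → Δx = (28.5² − 8.00²)/(2·3.8) = 98.5 m

Phase 2 (decelerating): v₀ = 28.5 m/s, a = -2.3 m/s².
v² = v₀² + 2aΔx = 28.5² + 2·-2.3·101 = 348 → v = 18.6 m/s
t = (v − v₀)/a = (18.6 − 28.5)/-2.3 = 4.28 s

Phase 3 (accelerating): v₀ = 18.6 m/s, a = 2.7 m/s².
v = v₀ + at = 18.6 + (2.7)(6.5) = 36.2 m/s
Δx = v₀t + ½at² = 18.6·6.5 + 0.5·2.7·6.5² = 178 m
Final speed = 36.2 m/s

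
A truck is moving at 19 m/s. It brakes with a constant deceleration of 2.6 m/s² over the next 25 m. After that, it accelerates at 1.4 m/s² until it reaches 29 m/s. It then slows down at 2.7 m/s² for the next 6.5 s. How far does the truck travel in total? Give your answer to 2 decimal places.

Phase 1 (decelerating): v₀ = 19.0 m/s, a = -2.6 m/s².
v² = v₀² + 2aΔx = 19.0² + 2·-2.6·25 = 231 → v = 15.2 m/s
t = (v − v₀)/a = (15.2 − 19.0)/-2.6 = 1.46 s

Phase 2 (accelerating): v₀ = 15.2 m/s, a = 1.4 m/s².
v = v₀ + at → t = (29 − 15.2) / 1.4 = 9.86 s
v² = v₀² + 2aΔx → Δx = (29² − 15.2²)/(2·1.4) = 218 m

Phase 3 (decelerating): v₀ = 29.0 m/s, a = -2.7 m/s².
v = v₀ + at = 29.0 + (-2.7)(6.5) = 11.4 m/s
Δx = v₀t + ½at² = 29.0·6.5 + 0.5·-2.7·6.5² = 131 m
Total distance = 25.0 + 218 + 131 = 374 m

374.32 m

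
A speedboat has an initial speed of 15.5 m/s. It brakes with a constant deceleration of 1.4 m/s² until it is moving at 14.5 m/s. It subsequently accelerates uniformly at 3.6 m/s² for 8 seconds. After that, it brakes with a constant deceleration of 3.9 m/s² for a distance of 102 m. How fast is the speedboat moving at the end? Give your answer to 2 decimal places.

32.85 m/s

Phase 1 (decelerating): v₀ = 15.5 m/s, a = -1.4 m/s².
v = v₀ + at → t = (14.5 − 15.5) / -1.4 = 0.714 s
v² = v₀² + 2aΔx → Δx = (14.5² − 15.5²)/(2·-1.4) = 10.7 m

Phase 2 (accelerating): v₀ = 14.5 m/s, a = 3.6 m/s².
v = v₀ + at = 14.5 + (3.6)(8) = 43.3 m/s
Δx = v₀t + ½at² = 14.5·8 + 0.5·3.6·8² = 231 m

Phase 3 (decelerating): v₀ = 43.3 m/s, a = -3.9 m/s².
v² = v₀² + 2aΔx = 43.3² + 2·-3.9·102 = 1080 → v = 32.9 m/s
t = (v − v₀)/a = (32.9 − 43.3)/-3.9 = 2.68 s
Final speed = 32.9 m/s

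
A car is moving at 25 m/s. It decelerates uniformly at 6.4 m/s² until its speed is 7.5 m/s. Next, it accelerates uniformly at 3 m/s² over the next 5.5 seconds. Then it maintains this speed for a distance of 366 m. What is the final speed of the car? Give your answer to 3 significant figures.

Phase 1 (decelerating): v₀ = 25.0 m/s, a = -6.4 m/s².
v = v₀ + at → t = (7.5 − 25.0) / -6.4 = 2.73 s
v² = v₀² + 2aΔx → Δx = (7.5² − 25.0²)/(2·-6.4) = 44.4 m

Phase 2 (accelerating): v₀ = 7.50 m/s, a = 3 m/s².
v = v₀ + at = 7.50 + (3)(5.5) = 24.0 m/s
Δx = v₀t + ½at² = 7.50·5.5 + 0.5·3·5.5² = 86.6 m

Phase 3 (constant speed): v₀ = 24.0 m/s, a = 0 m/s².
Constant speed: t = d/v = 366/24.0 = 15.2 s
Final speed = 24.0 m/s

24.0 m/s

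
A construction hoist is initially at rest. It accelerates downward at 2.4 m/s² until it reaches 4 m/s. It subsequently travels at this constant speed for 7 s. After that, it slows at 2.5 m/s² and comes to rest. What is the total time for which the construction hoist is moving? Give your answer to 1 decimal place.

10.3 s

Phase 1 (accelerating): v₀ = 0 m/s, a = 2.4 m/s².
v = v₀ + at → t = (4 − 0) / 2.4 = 1.67 s
v² = v₀² + 2aΔx → Δx = (4² − 0²)/(2·2.4) = 3.33 m

Phase 2 (constant speed): v₀ = 4.00 m/s, a = 0 m/s².
v = v₀ + at = 4.00 + (0)(7) = 4.00 m/s
Δx = v₀t + ½at² = 4.00·7 + 0.5·0·7² = 28.0 m

Phase 3 (decelerating): v₀ = 4.00 m/s, a = -2.5 m/s².
v = v₀ + at → t = (0 − 4.00) / -2.5 = 1.60 s
v² = v₀² + 2aΔx → Δx = (0² − 4.00²)/(2·-2.5) = 3.20 m
Total time = 1.67 + 7.00 + 1.60 = 10.3 s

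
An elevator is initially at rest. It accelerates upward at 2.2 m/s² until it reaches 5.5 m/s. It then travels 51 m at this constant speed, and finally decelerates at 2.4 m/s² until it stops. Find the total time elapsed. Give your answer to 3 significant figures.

Phase 1 (accelerating): v₀ = 0 m/s, a = 2.2 m/s².
v = v₀ + at → t = (5.5 − 0) / 2.2 = 2.50 s
v² = v₀² + 2aΔx → Δx = (5.5² − 0²)/(2·2.2) = 6.87 m

Phase 2 (constant speed): v₀ = 5.50 m/s, a = 0 m/s².
Constant speed: t = d/v = 51/5.50 = 9.27 s

Phase 3 (decelerating): v₀ = 5.50 m/s, a = -2.4 m/s².
v = v₀ + at → t = (0 − 5.50) / -2.4 = 2.29 s
v² = v₀² + 2aΔx → Δx = (0² − 5.50²)/(2·-2.4) = 6.30 m
Total time = 2.50 + 9.27 + 2.29 = 14.1 s

14.1 s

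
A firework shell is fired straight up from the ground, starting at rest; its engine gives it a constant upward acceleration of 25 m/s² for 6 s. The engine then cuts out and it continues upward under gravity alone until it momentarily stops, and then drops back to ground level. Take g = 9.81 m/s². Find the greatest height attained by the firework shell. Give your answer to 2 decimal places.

Phase 1 (powered ascent): v₀ = 0 m/s, a = 25 m/s².
v = v₀ + at = 0 + (25)(6) = 150 m/s
Δx = v₀t + ½at² = 0·6 + 0.5·25·6² = 450 m

Phase 2 (coasting upward): v₀ = 150 m/s, a = -9.81 m/s².
v = v₀ + at → t = (0 − 150) / -9.81 = 15.3 s
v² = v₀² + 2aΔx → Δx = (0² − 150²)/(2·-9.81) = 1150 m
Maximum height = 450 + 1150 = 1600 m

1596.79 m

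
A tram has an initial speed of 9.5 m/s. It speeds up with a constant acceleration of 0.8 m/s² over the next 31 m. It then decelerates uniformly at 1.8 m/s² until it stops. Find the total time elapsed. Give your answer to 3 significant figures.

9.48 s

Phase 1 (accelerating): v₀ = 9.50 m/s, a = 0.8 m/s².
v² = v₀² + 2aΔx = 9.50² + 2·0.8·31 = 140 → v = 11.8 m/s
t = (v − v₀)/a = (11.8 − 9.50)/0.8 = 2.91 s

Phase 2 (decelerating): v₀ = 11.8 m/s, a = -1.8 m/s².
v = v₀ + at → t = (0 − 11.8) / -1.8 = 6.57 s
v² = v₀² + 2aΔx → Δx = (0² − 11.8²)/(2·-1.8) = 38.8 m
Total time = 2.91 + 6.57 = 9.48 s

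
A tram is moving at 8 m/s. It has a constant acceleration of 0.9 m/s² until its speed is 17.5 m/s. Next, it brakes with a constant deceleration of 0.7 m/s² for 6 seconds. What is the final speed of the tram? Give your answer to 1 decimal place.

Phase 1 (accelerating): v₀ = 8.00 m/s, a = 0.9 m/s².
v = v₀ + at → t = (17.5 − 8.00) / 0.9 = 10.6 s
v² = v₀² + 2aΔx → Δx = (17.5² − 8.00²)/(2·0.9) = 135 m

Phase 2 (decelerating): v₀ = 17.5 m/s, a = -0.7 m/s².
v = v₀ + at = 17.5 + (-0.7)(6) = 13.3 m/s
Δx = v₀t + ½at² = 17.5·6 + 0.5·-0.7·6² = 92.4 m
Final speed = 13.3 m/s

13.3 m/s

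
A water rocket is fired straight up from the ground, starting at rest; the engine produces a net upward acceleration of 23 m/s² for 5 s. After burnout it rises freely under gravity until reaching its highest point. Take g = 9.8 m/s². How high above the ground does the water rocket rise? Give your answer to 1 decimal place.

Phase 1 (powered ascent): v₀ = 0 m/s, a = 23 m/s².
v = v₀ + at = 0 + (23)(5) = 115 m/s
Δx = v₀t + ½at² = 0·5 + 0.5·23·5² = 288 m

Phase 2 (coasting upward): v₀ = 115 m/s, a = -9.8 m/s².
v = v₀ + at → t = (0 − 115) / -9.8 = 11.7 s
v² = v₀² + 2aΔx → Δx = (0² − 115²)/(2·-9.8) = 675 m
Maximum height = 288 + 675 = 962 m

962.2 m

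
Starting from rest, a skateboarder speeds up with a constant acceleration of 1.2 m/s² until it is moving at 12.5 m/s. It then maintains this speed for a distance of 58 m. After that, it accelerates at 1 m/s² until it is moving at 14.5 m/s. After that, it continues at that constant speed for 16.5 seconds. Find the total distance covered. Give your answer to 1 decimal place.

389.4 m

Phase 1 (accelerating): v₀ = 0 m/s, a = 1.2 m/s².
v = v₀ + at → t = (12.5 − 0) / 1.2 = 10.4 s
v² = v₀² + 2aΔx → Δx = (12.5² − 0²)/(2·1.2) = 65.1 m

Phase 2 (constant speed): v₀ = 12.5 m/s, a = 0 m/s².
Constant speed: t = d/v = 58/12.5 = 4.64 s

Phase 3 (accelerating): v₀ = 12.5 m/s, a = 1 m/s².
v = v₀ + at → t = (14.5 − 12.5) / 1 = 2.00 s
v² = v₀² + 2aΔx → Δx = (14.5² − 12.5²)/(2·1) = 27.0 m

Phase 4 (constant speed): v₀ = 14.5 m/s, a = 0 m/s².
v = v₀ + at = 14.5 + (0)(16.5) = 14.5 m/s
Δx = v₀t + ½at² = 14.5·16.5 + 0.5·0·16.5² = 239 m
Total distance = 65.1 + 58.0 + 27.0 + 239 = 389 m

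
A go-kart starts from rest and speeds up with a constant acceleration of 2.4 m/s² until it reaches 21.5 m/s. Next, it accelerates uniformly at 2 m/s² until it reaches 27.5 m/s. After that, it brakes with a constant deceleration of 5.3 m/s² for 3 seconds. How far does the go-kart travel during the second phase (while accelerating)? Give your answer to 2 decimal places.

Phase 1 (accelerating): v₀ = 0 m/s, a = 2.4 m/s².
v = v₀ + at → t = (21.5 − 0) / 2.4 = 8.96 s
v² = v₀² + 2aΔx → Δx = (21.5² − 0²)/(2·2.4) = 96.3 m

Phase 2 (accelerating): v₀ = 21.5 m/s, a = 2 m/s².
v = v₀ + at → t = (27.5 − 21.5) / 2 = 3.00 s
v² = v₀² + 2aΔx → Δx = (27.5² − 21.5²)/(2·2) = 73.5 m
Distance in phase 2 = 73.5 m

73.50 m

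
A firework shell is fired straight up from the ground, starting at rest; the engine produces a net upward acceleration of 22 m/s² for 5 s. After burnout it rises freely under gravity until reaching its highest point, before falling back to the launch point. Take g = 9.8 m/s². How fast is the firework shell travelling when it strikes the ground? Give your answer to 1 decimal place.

132.2 m/s

Phase 1 (powered ascent): v₀ = 0 m/s, a = 22 m/s².
v = v₀ + at = 0 + (22)(5) = 110 m/s
Δx = v₀t + ½at² = 0·5 + 0.5·22·5² = 275 m

Phase 2 (coasting upward): v₀ = 110 m/s, a = -9.8 m/s².
v = v₀ + at → t = (0 − 110) / -9.8 = 11.2 s
v² = v₀² + 2aΔx → Δx = (0² − 110²)/(2·-9.8) = 617 m

Phase 3 (free fall): v₀ = 0 m/s, a = -9.8 m/s².
Falls 892 m from rest: t = √(2·892/9.8) = 13.5 s; v = g·t = 132 m/s.
Impact speed = 132 m/s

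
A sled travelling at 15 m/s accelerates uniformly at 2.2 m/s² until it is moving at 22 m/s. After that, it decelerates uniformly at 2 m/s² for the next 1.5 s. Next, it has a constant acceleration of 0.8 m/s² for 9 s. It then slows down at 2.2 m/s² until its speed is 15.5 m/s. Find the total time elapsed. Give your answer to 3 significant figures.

Phase 1 (accelerating): v₀ = 15.0 m/s, a = 2.2 m/s².
v = v₀ + at → t = (22 − 15.0) / 2.2 = 3.18 s
v² = v₀² + 2aΔx → Δx = (22² − 15.0²)/(2·2.2) = 58.9 m

Phase 2 (decelerating): v₀ = 22.0 m/s, a = -2 m/s².
v = v₀ + at = 22.0 + (-2)(1.5) = 19.0 m/s
Δx = v₀t + ½at² = 22.0·1.5 + 0.5·-2·1.5² = 30.8 m

Phase 3 (accelerating): v₀ = 19.0 m/s, a = 0.8 m/s².
v = v₀ + at = 19.0 + (0.8)(9) = 26.2 m/s
Δx = v₀t + ½at² = 19.0·9 + 0.5·0.8·9² = 203 m

Phase 4 (decelerating): v₀ = 26.2 m/s, a = -2.2 m/s².
v = v₀ + at → t = (15.5 − 26.2) / -2.2 = 4.86 s
v² = v₀² + 2aΔx → Δx = (15.5² − 26.2²)/(2·-2.2) = 101 m
Total time = 3.18 + 1.50 + 9.00 + 4.86 = 18.5 s

18.5 s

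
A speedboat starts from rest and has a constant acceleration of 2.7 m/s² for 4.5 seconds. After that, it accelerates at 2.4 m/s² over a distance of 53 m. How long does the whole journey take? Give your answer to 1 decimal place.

7.8 s

Phase 1 (accelerating): v₀ = 0 m/s, a = 2.7 m/s².
v = v₀ + at = 0 + (2.7)(4.5) = 12.2 m/s
Δx = v₀t + ½at² = 0·4.5 + 0.5·2.7·4.5² = 27.3 m

Phase 2 (accelerating): v₀ = 12.2 m/s, a = 2.4 m/s².
v² = v₀² + 2aΔx = 12.2² + 2·2.4·53 = 402 → v = 20.1 m/s
t = (v − v₀)/a = (20.1 − 12.2)/2.4 = 3.29 s
Total time = 4.50 + 3.29 = 7.79 s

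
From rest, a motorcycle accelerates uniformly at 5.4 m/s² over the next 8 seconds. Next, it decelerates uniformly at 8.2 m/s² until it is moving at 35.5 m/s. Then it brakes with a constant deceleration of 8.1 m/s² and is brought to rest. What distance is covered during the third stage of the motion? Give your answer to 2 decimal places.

77.79 m

Phase 1 (accelerating): v₀ = 0 m/s, a = 5.4 m/s².
v = v₀ + at = 0 + (5.4)(8) = 43.2 m/s
Δx = v₀t + ½at² = 0·8 + 0.5·5.4·8² = 173 m

Phase 2 (decelerating): v₀ = 43.2 m/s, a = -8.2 m/s².
v = v₀ + at → t = (35.5 − 43.2) / -8.2 = 0.939 s
v² = v₀² + 2aΔx → Δx = (35.5² − 43.2²)/(2·-8.2) = 37.0 m

Phase 3 (decelerating): v₀ = 35.5 m/s, a = -8.1 m/s².
v = v₀ + at → t = (0 − 35.5) / -8.1 = 4.38 s
v² = v₀² + 2aΔx → Δx = (0² − 35.5²)/(2·-8.1) = 77.8 m
Distance in phase 3 = 77.8 m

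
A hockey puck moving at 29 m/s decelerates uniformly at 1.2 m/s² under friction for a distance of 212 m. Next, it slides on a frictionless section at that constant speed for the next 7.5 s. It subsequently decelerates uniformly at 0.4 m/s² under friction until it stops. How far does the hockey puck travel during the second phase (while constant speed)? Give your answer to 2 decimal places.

136.70 m

Phase 1 (decelerating): v₀ = 29.0 m/s, a = -1.2 m/s².
v² = v₀² + 2aΔx = 29.0² + 2·-1.2·212 = 332 → v = 18.2 m/s
t = (v − v₀)/a = (18.2 − 29.0)/-1.2 = 8.98 s

Phase 2 (constant speed): v₀ = 18.2 m/s, a = 0 m/s².
v = v₀ + at = 18.2 + (0)(7.5) = 18.2 m/s
Δx = v₀t + ½at² = 18.2·7.5 + 0.5·0·7.5² = 137 m
Distance in phase 2 = 137 m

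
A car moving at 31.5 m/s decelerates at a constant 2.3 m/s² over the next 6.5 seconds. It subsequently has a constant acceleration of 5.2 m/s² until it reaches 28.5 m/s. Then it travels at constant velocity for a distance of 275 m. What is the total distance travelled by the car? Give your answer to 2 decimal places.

482.93 m

Phase 1 (decelerating): v₀ = 31.5 m/s, a = -2.3 m/s².
v = v₀ + at = 31.5 + (-2.3)(6.5) = 16.6 m/s
Δx = v₀t + ½at² = 31.5·6.5 + 0.5·-2.3·6.5² = 156 m

Phase 2 (accelerating): v₀ = 16.6 m/s, a = 5.2 m/s².
v = v₀ + at → t = (28.5 − 16.6) / 5.2 = 2.30 s
v² = v₀² + 2aΔx → Δx = (28.5² − 16.6²)/(2·5.2) = 51.8 m

Phase 3 (constant speed): v₀ = 28.5 m/s, a = 0 m/s².
Constant speed: t = d/v = 275/28.5 = 9.65 s
Total distance = 156 + 51.8 + 275 = 483 m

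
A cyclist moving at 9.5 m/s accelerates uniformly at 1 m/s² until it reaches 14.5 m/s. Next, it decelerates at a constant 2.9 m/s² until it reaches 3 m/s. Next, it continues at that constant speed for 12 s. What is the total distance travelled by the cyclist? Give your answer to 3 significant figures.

Phase 1 (accelerating): v₀ = 9.50 m/s, a = 1 m/s².
v = v₀ + at → t = (14.5 − 9.50) / 1 = 5.00 s
v² = v₀² + 2aΔx → Δx = (14.5² − 9.50²)/(2·1) = 60.0 m

Phase 2 (decelerating): v₀ = 14.5 m/s, a = -2.9 m/s².
v = v₀ + at → t = (3 − 14.5) / -2.9 = 3.97 s
v² = v₀² + 2aΔx → Δx = (3² − 14.5²)/(2·-2.9) = 34.7 m

Phase 3 (constant speed): v₀ = 3.00 m/s, a = 0 m/s².
v = v₀ + at = 3.00 + (0)(12) = 3.00 m/s
Δx = v₀t + ½at² = 3.00·12 + 0.5·0·12² = 36.0 m
Total distance = 60.0 + 34.7 + 36.0 = 131 m

131 m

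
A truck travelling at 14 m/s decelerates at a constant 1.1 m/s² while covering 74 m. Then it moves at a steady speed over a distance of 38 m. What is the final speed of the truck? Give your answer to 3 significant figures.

5.76 m/s

Phase 1 (decelerating): v₀ = 14.0 m/s, a = -1.1 m/s².
v² = v₀² + 2aΔx = 14.0² + 2·-1.1·74 = 33.2 → v = 5.76 m/s
t = (v − v₀)/a = (5.76 − 14.0)/-1.1 = 7.49 s

Phase 2 (constant speed): v₀ = 5.76 m/s, a = 0 m/s².
Constant speed: t = d/v = 38/5.76 = 6.59 s
Final speed = 5.76 m/s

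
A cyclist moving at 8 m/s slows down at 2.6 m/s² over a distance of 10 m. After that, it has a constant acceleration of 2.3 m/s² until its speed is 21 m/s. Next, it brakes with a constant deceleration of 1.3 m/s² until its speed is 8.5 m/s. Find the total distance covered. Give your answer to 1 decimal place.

Phase 1 (decelerating): v₀ = 8.00 m/s, a = -2.6 m/s².
v² = v₀² + 2aΔx = 8.00² + 2·-2.6·10 = 12.0 → v = 3.46 m/s
t = (v − v₀)/a = (3.46 − 8.00)/-2.6 = 1.74 s

Phase 2 (accelerating): v₀ = 3.46 m/s, a = 2.3 m/s².
v = v₀ + at → t = (21 − 3.46) / 2.3 = 7.62 s
v² = v₀² + 2aΔx → Δx = (21² − 3.46²)/(2·2.3) = 93.3 m

Phase 3 (decelerating): v₀ = 21.0 m/s, a = -1.3 m/s².
v = v₀ + at → t = (8.5 − 21.0) / -1.3 = 9.62 s
v² = v₀² + 2aΔx → Δx = (8.5² − 21.0²)/(2·-1.3) = 142 m
Total distance = 10.0 + 93.3 + 142 = 245 m

245.1 m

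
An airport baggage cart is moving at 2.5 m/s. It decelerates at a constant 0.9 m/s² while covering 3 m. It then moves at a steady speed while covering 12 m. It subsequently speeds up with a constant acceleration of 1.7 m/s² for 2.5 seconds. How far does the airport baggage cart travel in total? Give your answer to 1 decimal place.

22.6 m

Phase 1 (decelerating): v₀ = 2.50 m/s, a = -0.9 m/s².
v² = v₀² + 2aΔx = 2.50² + 2·-0.9·3 = 0.850 → v = 0.922 m/s
t = (v − v₀)/a = (0.922 − 2.50)/-0.9 = 1.75 s

Phase 2 (constant speed): v₀ = 0.922 m/s, a = 0 m/s².
Constant speed: t = d/v = 12/0.922 = 13.0 s

Phase 3 (accelerating): v₀ = 0.922 m/s, a = 1.7 m/s².
v = v₀ + at = 0.922 + (1.7)(2.5) = 5.17 m/s
Δx = v₀t + ½at² = 0.922·2.5 + 0.5·1.7·2.5² = 7.62 m
Total distance = 3.00 + 12.0 + 7.62 = 22.6 m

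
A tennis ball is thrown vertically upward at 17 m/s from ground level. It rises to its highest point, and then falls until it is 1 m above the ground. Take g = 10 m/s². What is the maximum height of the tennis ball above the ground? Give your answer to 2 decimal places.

Phase 1 (rising): v₀ = 17.0 m/s, a = -10 m/s².
v = v₀ + at → t = (0 − 17.0) / -10 = 1.70 s
v² = v₀² + 2aΔx → Δx = (0² − 17.0²)/(2·-10) = 14.4 m
Maximum height = 14.4 m

14.45 m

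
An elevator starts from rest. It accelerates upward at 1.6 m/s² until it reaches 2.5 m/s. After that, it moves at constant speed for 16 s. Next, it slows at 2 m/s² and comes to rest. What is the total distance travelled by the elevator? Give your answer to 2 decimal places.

43.52 m

Phase 1 (accelerating): v₀ = 0 m/s, a = 1.6 m/s².
v = v₀ + at → t = (2.5 − 0) / 1.6 = 1.56 s
v² = v₀² + 2aΔx → Δx = (2.5² − 0²)/(2·1.6) = 1.95 m

Phase 2 (constant speed): v₀ = 2.50 m/s, a = 0 m/s².
v = v₀ + at = 2.50 + (0)(16) = 2.50 m/s
Δx = v₀t + ½at² = 2.50·16 + 0.5·0·16² = 40.0 m

Phase 3 (decelerating): v₀ = 2.50 m/s, a = -2 m/s².
v = v₀ + at → t = (0 − 2.50) / -2 = 1.25 s
v² = v₀² + 2aΔx → Δx = (0² − 2.50²)/(2·-2) = 1.56 m
Total distance = 1.95 + 40.0 + 1.56 = 43.5 m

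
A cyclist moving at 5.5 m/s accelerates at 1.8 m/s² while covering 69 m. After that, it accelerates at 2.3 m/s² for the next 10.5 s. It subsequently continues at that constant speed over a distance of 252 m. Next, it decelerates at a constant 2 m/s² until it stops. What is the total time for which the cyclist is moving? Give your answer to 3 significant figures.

43.3 s

Phase 1 (accelerating): v₀ = 5.50 m/s, a = 1.8 m/s².
v² = v₀² + 2aΔx = 5.50² + 2·1.8·69 = 279 → v = 16.7 m/s
t = (v − v₀)/a = (16.7 − 5.50)/1.8 = 6.22 s

Phase 2 (accelerating): v₀ = 16.7 m/s, a = 2.3 m/s².
v = v₀ + at = 16.7 + (2.3)(10.5) = 40.8 m/s
Δx = v₀t + ½at² = 16.7·10.5 + 0.5·2.3·10.5² = 302 m

Phase 3 (constant speed): v₀ = 40.8 m/s, a = 0 m/s².
Constant speed: t = d/v = 252/40.8 = 6.17 s

Phase 4 (decelerating): v₀ = 40.8 m/s, a = -2 m/s².
v = v₀ + at → t = (0 − 40.8) / -2 = 20.4 s
v² = v₀² + 2aΔx → Δx = (0² − 40.8²)/(2·-2) = 417 m
Total time = 6.22 + 10.5 + 6.17 + 20.4 = 43.3 s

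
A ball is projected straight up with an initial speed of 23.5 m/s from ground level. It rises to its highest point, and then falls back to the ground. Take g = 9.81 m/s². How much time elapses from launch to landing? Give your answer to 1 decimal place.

Phase 1 (rising): v₀ = 23.5 m/s, a = -9.81 m/s².
v = v₀ + at → t = (0 − 23.5) / -9.81 = 2.40 s
v² = v₀² + 2aΔx → Δx = (0² − 23.5²)/(2·-9.81) = 28.1 m

Phase 2 (falling): v₀ = 0 m/s, a = -9.81 m/s².
Falls 28.1 m from rest: t = √(2·28.1/9.81) = 2.40 s; v = g·t = 23.5 m/s.
Total time = 2.40 + 2.40 = 4.79 s

4.8 s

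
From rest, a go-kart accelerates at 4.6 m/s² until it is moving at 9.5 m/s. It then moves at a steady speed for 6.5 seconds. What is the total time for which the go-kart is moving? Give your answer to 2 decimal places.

Phase 1 (accelerating): v₀ = 0 m/s, a = 4.6 m/s².
v = v₀ + at → t = (9.5 − 0) / 4.6 = 2.07 s
v² = v₀² + 2aΔx → Δx = (9.5² − 0²)/(2·4.6) = 9.81 m

Phase 2 (constant speed): v₀ = 9.50 m/s, a = 0 m/s².
v = v₀ + at = 9.50 + (0)(6.5) = 9.50 m/s
Δx = v₀t + ½at² = 9.50·6.5 + 0.5·0·6.5² = 61.8 m
Total time = 2.07 + 6.50 = 8.57 s

8.57 s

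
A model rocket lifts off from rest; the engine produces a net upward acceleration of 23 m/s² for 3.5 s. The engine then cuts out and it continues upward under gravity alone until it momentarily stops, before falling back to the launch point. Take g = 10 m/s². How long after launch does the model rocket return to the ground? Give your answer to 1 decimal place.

Phase 1 (powered ascent): v₀ = 0 m/s, a = 23 m/s².
v = v₀ + at = 0 + (23)(3.5) = 80.5 m/s
Δx = v₀t + ½at² = 0·3.5 + 0.5·23·3.5² = 141 m

Phase 2 (coasting upward): v₀ = 80.5 m/s, a = -10 m/s².
v = v₀ + at → t = (0 − 80.5) / -10 = 8.05 s
v² = v₀² + 2aΔx → Δx = (0² − 80.5²)/(2·-10) = 324 m

Phase 3 (free fall): v₀ = 0 m/s, a = -10 m/s².
Falls 465 m from rest: t = √(2·465/10) = 9.64 s; v = g·t = 96.4 m/s.
Total time = 3.50 + 8.05 + 9.64 = 21.2 s

21.2 s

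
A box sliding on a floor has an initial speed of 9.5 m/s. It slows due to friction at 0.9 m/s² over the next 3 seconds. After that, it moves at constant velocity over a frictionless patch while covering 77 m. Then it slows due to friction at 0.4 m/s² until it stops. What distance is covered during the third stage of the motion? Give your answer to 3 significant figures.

57.8 m

Phase 1 (decelerating): v₀ = 9.50 m/s, a = -0.9 m/s².
v = v₀ + at = 9.50 + (-0.9)(3) = 6.80 m/s
Δx = v₀t + ½at² = 9.50·3 + 0.5·-0.9·3² = 24.4 m

Phase 2 (constant speed): v₀ = 6.80 m/s, a = 0 m/s².
Constant speed: t = d/v = 77/6.80 = 11.3 s

Phase 3 (decelerating): v₀ = 6.80 m/s, a = -0.4 m/s².
v = v₀ + at → t = (0 − 6.80) / -0.4 = 17.0 s
v² = v₀² + 2aΔx → Δx = (0² − 6.80²)/(2·-0.4) = 57.8 m
Distance in phase 3 = 57.8 m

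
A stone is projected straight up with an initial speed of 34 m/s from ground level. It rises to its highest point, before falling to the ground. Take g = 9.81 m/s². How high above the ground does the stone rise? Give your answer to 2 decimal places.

58.92 m

Phase 1 (rising): v₀ = 34.0 m/s, a = -9.81 m/s².
v = v₀ + at → t = (0 − 34.0) / -9.81 = 3.47 s
v² = v₀² + 2aΔx → Δx = (0² − 34.0²)/(2·-9.81) = 58.9 m
Maximum height = 58.9 m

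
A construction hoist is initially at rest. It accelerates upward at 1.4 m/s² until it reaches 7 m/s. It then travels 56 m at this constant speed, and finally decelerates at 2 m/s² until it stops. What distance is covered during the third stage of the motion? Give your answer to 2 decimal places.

Phase 1 (accelerating): v₀ = 0 m/s, a = 1.4 m/s².
v = v₀ + at → t = (7 − 0) / 1.4 = 5.00 s
v² = v₀² + 2aΔx → Δx = (7² − 0²)/(2·1.4) = 17.5 m

Phase 2 (constant speed): v₀ = 7.00 m/s, a = 0 m/s².
Constant speed: t = d/v = 56/7.00 = 8.00 s

Phase 3 (decelerating): v₀ = 7.00 m/s, a = -2 m/s².
v = v₀ + at → t = (0 − 7.00) / -2 = 3.50 s
v² = v₀² + 2aΔx → Δx = (0² − 7.00²)/(2·-2) = 12.2 m
Distance in phase 3 = 12.2 m

12.25 m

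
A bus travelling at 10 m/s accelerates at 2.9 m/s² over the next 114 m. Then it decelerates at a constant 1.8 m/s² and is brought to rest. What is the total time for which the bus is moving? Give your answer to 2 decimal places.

Phase 1 (accelerating): v₀ = 10.0 m/s, a = 2.9 m/s².
v² = v₀² + 2aΔx = 10.0² + 2·2.9·114 = 761 → v = 27.6 m/s
t = (v − v₀)/a = (27.6 − 10.0)/2.9 = 6.07 s

Phase 2 (decelerating): v₀ = 27.6 m/s, a = -1.8 m/s².
v = v₀ + at → t = (0 − 27.6) / -1.8 = 15.3 s
v² = v₀² + 2aΔx → Δx = (0² − 27.6²)/(2·-1.8) = 211 m
Total time = 6.07 + 15.3 = 21.4 s

21.39 s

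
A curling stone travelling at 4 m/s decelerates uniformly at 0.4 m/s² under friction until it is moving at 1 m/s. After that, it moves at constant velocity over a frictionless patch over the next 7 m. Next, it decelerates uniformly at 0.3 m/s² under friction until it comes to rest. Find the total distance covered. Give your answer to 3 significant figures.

27.4 m

Phase 1 (decelerating): v₀ = 4.00 m/s, a = -0.4 m/s².
v = v₀ + at → t = (1 − 4.00) / -0.4 = 7.50 s
v² = v₀² + 2aΔx → Δx = (1² − 4.00²)/(2·-0.4) = 18.8 m

Phase 2 (constant speed): v₀ = 1.00 m/s, a = 0 m/s².
Constant speed: t = d/v = 7/1.00 = 7.00 s

Phase 3 (decelerating): v₀ = 1.00 m/s, a = -0.3 m/s².
v = v₀ + at → t = (0 − 1.00) / -0.3 = 3.33 s
v² = v₀² + 2aΔx → Δx = (0² − 1.00²)/(2·-0.3) = 1.67 m
Total distance = 18.8 + 7.00 + 1.67 = 27.4 m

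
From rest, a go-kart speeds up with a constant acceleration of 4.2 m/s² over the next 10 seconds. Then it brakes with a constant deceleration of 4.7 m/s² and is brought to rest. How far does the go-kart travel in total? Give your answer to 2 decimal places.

Phase 1 (accelerating): v₀ = 0 m/s, a = 4.2 m/s².
v = v₀ + at = 0 + (4.2)(10) = 42.0 m/s
Δx = v₀t + ½at² = 0·10 + 0.5·4.2·10² = 210 m

Phase 2 (decelerating): v₀ = 42.0 m/s, a = -4.7 m/s².
v = v₀ + at → t = (0 − 42.0) / -4.7 = 8.94 s
v² = v₀² + 2aΔx → Δx = (0² − 42.0²)/(2·-4.7) = 188 m
Total distance = 210 + 188 = 398 m

397.66 m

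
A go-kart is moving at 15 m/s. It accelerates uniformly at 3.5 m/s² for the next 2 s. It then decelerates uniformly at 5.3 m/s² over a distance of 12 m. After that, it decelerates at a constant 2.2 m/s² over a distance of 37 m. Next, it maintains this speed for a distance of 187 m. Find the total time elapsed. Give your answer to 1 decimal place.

Phase 1 (accelerating): v₀ = 15.0 m/s, a = 3.5 m/s².
v = v₀ + at = 15.0 + (3.5)(2) = 22.0 m/s
Δx = v₀t + ½at² = 15.0·2 + 0.5·3.5·2² = 37.0 m

Phase 2 (decelerating): v₀ = 22.0 m/s, a = -5.3 m/s².
v² = v₀² + 2aΔx = 22.0² + 2·-5.3·12 = 357 → v = 18.9 m/s
t = (v − v₀)/a = (18.9 − 22.0)/-5.3 = 0.587 s

Phase 3 (decelerating): v₀ = 18.9 m/s, a = -2.2 m/s².
v² = v₀² + 2aΔx = 18.9² + 2·-2.2·37 = 194 → v = 13.9 m/s
t = (v − v₀)/a = (13.9 − 18.9)/-2.2 = 2.25 s

Phase 4 (constant speed): v₀ = 13.9 m/s, a = 0 m/s².
Constant speed: t = d/v = 187/13.9 = 13.4 s
Total time = 2.00 + 0.587 + 2.25 + 13.4 = 18.3 s

18.3 s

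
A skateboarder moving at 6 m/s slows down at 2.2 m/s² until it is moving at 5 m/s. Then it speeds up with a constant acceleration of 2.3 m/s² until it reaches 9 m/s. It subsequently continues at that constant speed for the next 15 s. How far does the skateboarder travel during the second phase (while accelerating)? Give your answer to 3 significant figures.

Phase 1 (decelerating): v₀ = 6.00 m/s, a = -2.2 m/s².
v = v₀ + at → t = (5 − 6.00) / -2.2 = 0.455 s
v² = v₀² + 2aΔx → Δx = (5² − 6.00²)/(2·-2.2) = 2.50 m

Phase 2 (accelerating): v₀ = 5.00 m/s, a = 2.3 m/s².
v = v₀ + at → t = (9 − 5.00) / 2.3 = 1.74 s
v² = v₀² + 2aΔx → Δx = (9² − 5.00²)/(2·2.3) = 12.2 m
Distance in phase 2 = 12.2 m

12.2 m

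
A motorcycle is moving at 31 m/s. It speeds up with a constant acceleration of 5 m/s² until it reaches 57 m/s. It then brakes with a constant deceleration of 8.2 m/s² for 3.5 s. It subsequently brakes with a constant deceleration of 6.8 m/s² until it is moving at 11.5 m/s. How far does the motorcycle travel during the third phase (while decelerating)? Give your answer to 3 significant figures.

49.2 m

Phase 1 (accelerating): v₀ = 31.0 m/s, a = 5 m/s².
v = v₀ + at → t = (57 − 31.0) / 5 = 5.20 s
v² = v₀² + 2aΔx → Δx = (57² − 31.0²)/(2·5) = 229 m

Phase 2 (decelerating): v₀ = 57.0 m/s, a = -8.2 m/s².
v = v₀ + at = 57.0 + (-8.2)(3.5) = 28.3 m/s
Δx = v₀t + ½at² = 57.0·3.5 + 0.5·-8.2·3.5² = 149 m

Phase 3 (decelerating): v₀ = 28.3 m/s, a = -6.8 m/s².
v = v₀ + at → t = (11.5 − 28.3) / -6.8 = 2.47 s
v² = v₀² + 2aΔx → Δx = (11.5² − 28.3²)/(2·-6.8) = 49.2 m
Distance in phase 3 = 49.2 m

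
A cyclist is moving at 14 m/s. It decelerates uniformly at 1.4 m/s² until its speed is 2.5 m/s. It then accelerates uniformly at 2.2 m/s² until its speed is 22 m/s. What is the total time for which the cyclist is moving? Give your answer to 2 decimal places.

17.08 s

Phase 1 (decelerating): v₀ = 14.0 m/s, a = -1.4 m/s².
v = v₀ + at → t = (2.5 − 14.0) / -1.4 = 8.21 s
v² = v₀² + 2aΔx → Δx = (2.5² − 14.0²)/(2·-1.4) = 67.8 m

Phase 2 (accelerating): v₀ = 2.50 m/s, a = 2.2 m/s².
v = v₀ + at → t = (22 − 2.50) / 2.2 = 8.86 s
v² = v₀² + 2aΔx → Δx = (22² − 2.50²)/(2·2.2) = 109 m
Total time = 8.21 + 8.86 = 17.1 s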